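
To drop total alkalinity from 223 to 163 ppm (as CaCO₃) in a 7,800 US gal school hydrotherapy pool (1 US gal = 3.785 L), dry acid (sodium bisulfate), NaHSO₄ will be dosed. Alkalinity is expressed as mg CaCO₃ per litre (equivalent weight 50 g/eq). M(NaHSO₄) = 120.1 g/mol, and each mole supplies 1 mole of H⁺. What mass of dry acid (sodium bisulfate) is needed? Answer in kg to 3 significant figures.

4.25 kg

Volume: 7,800 US gal × 3.785 L/gal = 29,523 L.
Alkalinity to neutralize: (223 − 163) = 60 mg/L as CaCO₃ × 29,523 L = 1771 g as CaCO₃.
Equivalents of H⁺ required: 1771 ÷ 50 g/eq = 35.43 eq = 35.43 mol NaHSO₄.
Mass of NaHSO₄: 35.43 × 120.1 = 4255 g.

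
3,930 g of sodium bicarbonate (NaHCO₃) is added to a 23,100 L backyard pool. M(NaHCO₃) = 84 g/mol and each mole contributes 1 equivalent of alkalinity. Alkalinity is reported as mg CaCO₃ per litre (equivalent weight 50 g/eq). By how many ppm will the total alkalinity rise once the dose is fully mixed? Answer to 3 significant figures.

Moles of NaHCO₃: 3,930 g ÷ 84 g/mol = 46.79 mol → 46.79 eq of alkalinity.
As CaCO₃: 46.79 eq × 50 g/eq = 2339 g.
Rise: 2339 g / 23,100 L × 1000 = 101.3 mg/L.

101 ppm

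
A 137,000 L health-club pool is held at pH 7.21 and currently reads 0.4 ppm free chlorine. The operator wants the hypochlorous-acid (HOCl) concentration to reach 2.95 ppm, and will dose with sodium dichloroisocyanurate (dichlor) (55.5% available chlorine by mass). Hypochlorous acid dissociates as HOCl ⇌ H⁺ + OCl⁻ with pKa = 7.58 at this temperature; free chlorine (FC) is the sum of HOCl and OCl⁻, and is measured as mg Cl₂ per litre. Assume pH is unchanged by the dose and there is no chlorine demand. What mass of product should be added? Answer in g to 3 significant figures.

940 g

[OCl⁻]/[HOCl] = 10^(pH − pKa) = 10^(7.21 − 7.58) = 0.4266; fraction as HOCl = 1/(1 + 0.4266) = 0.701.
Free chlorine required for 2.95 ppm HOCl: 2.95 / 0.701 = 4.208 ppm.
FC to add: 4.208 − 0.4 = 3.808 mg/L as Cl₂.
Cl₂ equivalent: 3.808 mg/L × 137,000 L = 521.8 g.
Product at 55.5% available Cl: 521.8 / 0.555 = 940.1 g.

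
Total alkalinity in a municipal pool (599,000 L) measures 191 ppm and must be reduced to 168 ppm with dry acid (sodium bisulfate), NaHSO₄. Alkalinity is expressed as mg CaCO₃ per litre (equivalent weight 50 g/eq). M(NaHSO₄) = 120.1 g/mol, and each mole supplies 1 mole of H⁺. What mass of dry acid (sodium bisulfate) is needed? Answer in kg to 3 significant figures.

Alkalinity to neutralize: (191 − 168) = 23 mg/L as CaCO₃ × 599,000 L = 13,780 g as CaCO₃.
Equivalents of H⁺ required: 13,780 ÷ 50 g/eq = 275.5 eq = 275.5 mol NaHSO₄.
Mass of NaHSO₄: 275.5 × 120.1 = 33,090 g.

33.1 kg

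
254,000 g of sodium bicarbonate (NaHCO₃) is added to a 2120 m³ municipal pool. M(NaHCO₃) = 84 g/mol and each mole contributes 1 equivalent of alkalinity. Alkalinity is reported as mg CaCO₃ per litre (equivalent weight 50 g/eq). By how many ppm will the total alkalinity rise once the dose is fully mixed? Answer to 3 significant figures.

Volume: 2120 m³ = 2,120,000 L.
Moles of NaHCO₃: 254,000 g ÷ 84 g/mol = 3024 mol → 3024 eq of alkalinity.
As CaCO₃: 3024 eq × 50 g/eq = 151,200 g.
Rise: 151,200 g / 2,120,000 L × 1000 = 71.32 mg/L.

71.3 ppm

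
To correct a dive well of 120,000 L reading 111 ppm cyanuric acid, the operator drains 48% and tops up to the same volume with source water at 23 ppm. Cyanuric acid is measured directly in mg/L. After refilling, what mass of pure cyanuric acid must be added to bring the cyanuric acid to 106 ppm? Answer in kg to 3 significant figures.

After draining 48% and refilling: 111 × 0.52 + 23 × 0.48 = 68.76 ppm.
Deficit to target: 106 − 68.76 = 37.24 mg/L.
Mass: 37.24 mg/L × 120,000 L = 4469 g cyanuric acid.

4.47 kg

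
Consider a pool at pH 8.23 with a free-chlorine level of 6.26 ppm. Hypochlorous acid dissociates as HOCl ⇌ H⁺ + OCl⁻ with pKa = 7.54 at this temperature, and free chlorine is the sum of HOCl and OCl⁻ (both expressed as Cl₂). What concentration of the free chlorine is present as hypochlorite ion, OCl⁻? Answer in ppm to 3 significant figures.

[OCl⁻]/[HOCl] = 10^(pH − pKa) = 10^(8.23 − 7.54) = 10^0.69 = 4.898.
Fraction as HOCl = 1 / (1 + 4.898) = 0.1696.
OCl⁻ = (1 − 0.1696) × 6.26 ppm = 5.199 ppm.

5.20 ppm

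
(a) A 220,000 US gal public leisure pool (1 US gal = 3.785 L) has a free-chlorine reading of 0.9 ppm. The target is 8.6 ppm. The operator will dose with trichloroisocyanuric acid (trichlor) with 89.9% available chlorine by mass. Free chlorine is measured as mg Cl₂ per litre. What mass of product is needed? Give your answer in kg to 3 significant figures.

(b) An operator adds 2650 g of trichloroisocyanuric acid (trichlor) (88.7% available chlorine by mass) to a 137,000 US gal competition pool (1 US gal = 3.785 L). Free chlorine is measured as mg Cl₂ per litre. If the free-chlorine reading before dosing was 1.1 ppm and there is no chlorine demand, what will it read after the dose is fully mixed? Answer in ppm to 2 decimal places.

(a) 7.13 kg; (b) 5.63 ppm

(a) Volume: 220,000 US gal × 3.785 L/gal = 832,700 L.
(a) Chlorine deficit: 8.6 − 0.9 = 7.7 ppm = 7.7 mg/L as Cl₂.
(a) Cl₂ equivalent needed: 7.7 mg/L × 832,700 L = 6,412,000 mg = 6412 g.
(a) Product at 89.9% available chlorine: 6412 / 0.899 = 7132 g.

(b) Volume: 137,000 US gal × 3.785 L/gal = 518,545 L.
(b) Available chlorine delivered: 2650 g × 0.887 = 2351 g as Cl₂.
(b) Concentration rise: 2351 g / 518,545 L = 4.533 mg/L = 4.53 ppm.
(b) Final FC: 1.1 + 4.53 = 5.63 ppm.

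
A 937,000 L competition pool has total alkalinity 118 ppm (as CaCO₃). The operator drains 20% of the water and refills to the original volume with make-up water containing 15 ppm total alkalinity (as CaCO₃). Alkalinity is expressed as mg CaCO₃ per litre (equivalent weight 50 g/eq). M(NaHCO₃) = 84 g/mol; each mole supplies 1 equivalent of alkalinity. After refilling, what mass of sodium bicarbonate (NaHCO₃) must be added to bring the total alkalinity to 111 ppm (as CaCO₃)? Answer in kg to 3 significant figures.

After draining 20% and refilling: 118 × 0.80 + 15 × 0.20 = 97.4 ppm.
Deficit to target: 111 − 97.4 = 13.6 mg/L.
As CaCO₃: 13.6 mg/L × 937,000 L = 12,740 g; ÷ 50 g/eq ÷ 1 = 254.9 mol NaHCO₃.
Mass: 254.9 × 84 = 21,410 g.

21.4 kg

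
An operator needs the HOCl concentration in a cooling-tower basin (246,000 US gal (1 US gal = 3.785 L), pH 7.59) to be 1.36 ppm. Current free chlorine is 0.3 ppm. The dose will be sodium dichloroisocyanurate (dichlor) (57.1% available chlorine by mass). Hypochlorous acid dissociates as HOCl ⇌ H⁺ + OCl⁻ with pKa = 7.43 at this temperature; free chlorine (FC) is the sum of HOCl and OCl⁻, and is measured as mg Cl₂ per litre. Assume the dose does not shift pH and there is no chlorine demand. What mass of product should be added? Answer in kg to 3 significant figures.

4.93 kg

Volume: 246,000 US gal × 3.785 L/gal = 931,110 L.
[OCl⁻]/[HOCl] = 10^(pH − pKa) = 10^(7.59 − 7.43) = 1.445; fraction as HOCl = 1/(1 + 1.445) = 0.4089.
Free chlorine required for 1.36 ppm HOCl: 1.36 / 0.4089 = 3.326 ppm.
FC to add: 3.326 − 0.3 = 3.026 mg/L as Cl₂.
Cl₂ equivalent: 3.026 mg/L × 931,110 L = 2817 g.
Product at 57.1% available Cl: 2817 / 0.571 = 4934 g.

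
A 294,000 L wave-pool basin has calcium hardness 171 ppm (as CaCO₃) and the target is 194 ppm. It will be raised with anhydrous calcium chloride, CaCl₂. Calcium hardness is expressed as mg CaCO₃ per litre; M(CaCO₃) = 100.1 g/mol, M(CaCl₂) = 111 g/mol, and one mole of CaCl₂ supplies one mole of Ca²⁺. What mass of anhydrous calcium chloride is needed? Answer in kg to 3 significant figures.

7.50 kg

Hardness to add: (194 − 171) = 23 mg/L as CaCO₃ × 294,000 L = 6762 g as CaCO₃.
Moles of Ca²⁺ (1 mol Ca²⁺ ≡ 1 mol CaCO₃): 6762 / 100.1 g/mol = 67.55 mol.
Mass of CaCl₂: 67.55 × 111 = 7498 g.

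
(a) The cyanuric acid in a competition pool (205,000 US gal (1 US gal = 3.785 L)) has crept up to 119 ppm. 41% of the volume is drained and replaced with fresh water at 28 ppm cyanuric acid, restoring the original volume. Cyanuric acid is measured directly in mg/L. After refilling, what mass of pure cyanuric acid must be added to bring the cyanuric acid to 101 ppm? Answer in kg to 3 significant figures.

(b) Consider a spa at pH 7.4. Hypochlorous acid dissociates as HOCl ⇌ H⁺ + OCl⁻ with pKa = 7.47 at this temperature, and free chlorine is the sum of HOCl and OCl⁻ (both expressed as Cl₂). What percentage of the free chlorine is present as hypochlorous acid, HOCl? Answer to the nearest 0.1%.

(a) 15.0 kg; (b) 54.0%

(a) Volume: 205,000 US gal × 3.785 L/gal = 775,925 L.
(a) After draining 41% and refilling: 119 × 0.59 + 28 × 0.41 = 81.69 ppm.
(a) Deficit to target: 101 − 81.69 = 19.31 mg/L.
(a) Mass: 19.31 mg/L × 775,925 L = 14,980 g cyanuric acid.

(b) [OCl⁻]/[HOCl] = 10^(pH − pKa) = 10^(7.4 − 7.47) = 10^-0.07 = 0.8511.
(b) Fraction as HOCl = 1 / (1 + 0.8511) = 0.5402.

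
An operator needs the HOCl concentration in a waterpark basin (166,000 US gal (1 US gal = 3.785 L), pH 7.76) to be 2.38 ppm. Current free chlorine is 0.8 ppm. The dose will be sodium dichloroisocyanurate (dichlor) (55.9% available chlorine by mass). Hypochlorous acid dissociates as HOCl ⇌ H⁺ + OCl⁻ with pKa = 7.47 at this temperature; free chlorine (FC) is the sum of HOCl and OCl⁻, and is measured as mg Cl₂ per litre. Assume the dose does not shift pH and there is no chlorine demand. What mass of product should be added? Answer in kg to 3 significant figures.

Volume: 166,000 US gal × 3.785 L/gal = 628,310 L.
[OCl⁻]/[HOCl] = 10^(pH − pKa) = 10^(7.76 − 7.47) = 1.95; fraction as HOCl = 1/(1 + 1.95) = 0.339.
Free chlorine required for 2.38 ppm HOCl: 2.38 / 0.339 = 7.021 ppm.
FC to add: 7.021 − 0.8 = 6.221 mg/L as Cl₂.
Cl₂ equivalent: 6.221 mg/L × 628,310 L = 3908 g.
Product at 55.9% available Cl: 3908 / 0.559 = 6992 g.

6.99 kg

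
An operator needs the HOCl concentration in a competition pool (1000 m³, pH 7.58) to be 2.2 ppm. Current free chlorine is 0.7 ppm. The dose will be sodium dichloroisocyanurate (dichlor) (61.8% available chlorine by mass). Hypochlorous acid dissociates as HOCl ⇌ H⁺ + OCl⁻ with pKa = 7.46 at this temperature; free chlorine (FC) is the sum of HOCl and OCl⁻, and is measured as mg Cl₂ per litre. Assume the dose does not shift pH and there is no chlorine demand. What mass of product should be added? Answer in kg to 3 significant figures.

7.12 kg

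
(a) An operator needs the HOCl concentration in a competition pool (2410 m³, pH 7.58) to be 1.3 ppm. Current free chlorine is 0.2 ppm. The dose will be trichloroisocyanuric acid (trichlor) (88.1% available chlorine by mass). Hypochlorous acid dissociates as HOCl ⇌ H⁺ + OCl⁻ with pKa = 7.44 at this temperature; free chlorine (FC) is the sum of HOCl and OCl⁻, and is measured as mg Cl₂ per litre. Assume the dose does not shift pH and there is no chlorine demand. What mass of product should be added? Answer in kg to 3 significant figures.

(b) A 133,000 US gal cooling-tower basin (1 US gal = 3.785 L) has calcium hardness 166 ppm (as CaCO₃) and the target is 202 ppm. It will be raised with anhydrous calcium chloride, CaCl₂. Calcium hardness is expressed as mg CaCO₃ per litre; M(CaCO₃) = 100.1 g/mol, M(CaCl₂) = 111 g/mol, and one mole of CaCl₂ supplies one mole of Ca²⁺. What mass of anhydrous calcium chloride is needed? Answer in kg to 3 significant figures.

(a) 7.92 kg; (b) 20.1 kg

(a) Volume: 2410 m³ = 2,410,000 L.
(a) [OCl⁻]/[HOCl] = 10^(pH − pKa) = 10^(7.58 − 7.44) = 1.38; fraction as HOCl = 1/(1 + 1.38) = 0.4201.
(a) Free chlorine required for 1.3 ppm HOCl: 1.3 / 0.4201 = 3.094 ppm.
(a) FC to add: 3.094 − 0.2 = 2.894 mg/L as Cl₂.
(a) Cl₂ equivalent: 2.894 mg/L × 2,410,000 L = 6976 g.
(a) Product at 88.1% available Cl: 6976 / 0.881 = 7918 g.

(b) Volume: 133,000 US gal × 3.785 L/gal = 503,405 L.
(b) Hardness to add: (202 − 166) = 36 mg/L as CaCO₃ × 503,405 L = 18,120 g as CaCO₃.
(b) Moles of Ca²⁺ (1 mol Ca²⁺ ≡ 1 mol CaCO₃): 18,120 / 100.1 g/mol = 181 mol.
(b) Mass of CaCl₂: 181 × 111 = 20,100 g.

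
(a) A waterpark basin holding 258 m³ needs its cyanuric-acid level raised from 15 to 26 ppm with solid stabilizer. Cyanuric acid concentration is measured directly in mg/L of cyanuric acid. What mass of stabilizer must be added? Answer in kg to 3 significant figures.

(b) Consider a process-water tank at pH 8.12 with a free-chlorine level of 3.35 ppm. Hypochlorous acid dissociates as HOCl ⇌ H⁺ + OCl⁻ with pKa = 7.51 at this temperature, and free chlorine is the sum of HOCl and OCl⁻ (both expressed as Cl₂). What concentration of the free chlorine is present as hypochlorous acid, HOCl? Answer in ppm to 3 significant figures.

(a) Volume: 258 m³ = 258,000 L.
(a) CYA to add: (26 − 15) = 11 mg/L × 258,000 L = 2838 g cyanuric acid.

(b) [OCl⁻]/[HOCl] = 10^(pH − pKa) = 10^(8.12 − 7.51) = 10^0.61 = 4.074.
(b) Fraction as HOCl = 1 / (1 + 4.074) = 0.1971.
(b) HOCl = 0.1971 × 3.35 ppm = 0.6603 ppm.

(a) 2.84 kg; (b) 0.660 ppm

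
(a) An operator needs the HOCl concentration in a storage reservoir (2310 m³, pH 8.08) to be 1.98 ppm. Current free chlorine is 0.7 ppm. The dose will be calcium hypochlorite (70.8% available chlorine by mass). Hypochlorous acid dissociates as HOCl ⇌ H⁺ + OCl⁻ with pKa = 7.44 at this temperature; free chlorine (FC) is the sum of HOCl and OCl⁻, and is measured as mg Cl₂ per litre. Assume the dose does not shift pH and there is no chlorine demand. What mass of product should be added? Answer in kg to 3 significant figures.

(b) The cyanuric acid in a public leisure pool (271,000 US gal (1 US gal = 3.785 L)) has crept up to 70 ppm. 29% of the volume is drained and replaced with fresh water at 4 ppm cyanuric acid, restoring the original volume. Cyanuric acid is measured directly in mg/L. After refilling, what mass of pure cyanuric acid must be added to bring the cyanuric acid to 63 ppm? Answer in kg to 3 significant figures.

(a) 32.4 kg; (b) 12.5 kg

(a) Volume: 2310 m³ = 2,310,000 L.
(a) [OCl⁻]/[HOCl] = 10^(pH − pKa) = 10^(8.08 − 7.44) = 4.365; fraction as HOCl = 1/(1 + 4.365) = 0.1864.
(a) Free chlorine required for 1.98 ppm HOCl: 1.98 / 0.1864 = 10.62 ppm.
(a) FC to add: 10.62 − 0.7 = 9.923 mg/L as Cl₂.
(a) Cl₂ equivalent: 9.923 mg/L × 2,310,000 L = 22,920 g.
(a) Product at 70.8% available Cl: 22,920 / 0.708 = 32,380 g.

(b) Volume: 271,000 US gal × 3.785 L/gal = 1,025,735 L.
(b) After draining 29% and refilling: 70 × 0.71 + 4 × 0.29 = 50.86 ppm.
(b) Deficit to target: 63 − 50.86 = 12.14 mg/L.
(b) Mass: 12.14 mg/L × 1,025,735 L = 12,450 g cyanuric acid.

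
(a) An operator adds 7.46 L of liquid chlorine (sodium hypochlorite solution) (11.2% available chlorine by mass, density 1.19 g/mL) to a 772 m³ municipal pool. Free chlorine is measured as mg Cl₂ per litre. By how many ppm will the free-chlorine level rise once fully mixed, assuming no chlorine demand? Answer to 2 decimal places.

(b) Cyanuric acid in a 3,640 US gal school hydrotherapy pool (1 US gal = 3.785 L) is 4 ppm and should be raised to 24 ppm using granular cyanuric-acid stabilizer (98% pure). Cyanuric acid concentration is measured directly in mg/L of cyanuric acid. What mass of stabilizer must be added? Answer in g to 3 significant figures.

(a) 1.29 ppm; (b) 281 g

(a) Volume: 772 m³ = 772,000 L.
(a) Mass of solution: 7.46 L × 1000 mL/L × 1.19 g/mL = 8877 g.
(a) Available chlorine delivered: 8877 g × 0.112 = 994.3 g as Cl₂.
(a) Concentration rise: 994.3 g / 772,000 L = 1.288 mg/L = 1.29 ppm.

(b) Volume: 3,640 US gal × 3.785 L/gal = 13,777 L.
(b) CYA to add: (24 − 4) = 20 mg/L × 13,777 L = 275.5 g cyanuric acid.
(b) At 98% purity: 275.5 / 0.98 = 281.2 g product.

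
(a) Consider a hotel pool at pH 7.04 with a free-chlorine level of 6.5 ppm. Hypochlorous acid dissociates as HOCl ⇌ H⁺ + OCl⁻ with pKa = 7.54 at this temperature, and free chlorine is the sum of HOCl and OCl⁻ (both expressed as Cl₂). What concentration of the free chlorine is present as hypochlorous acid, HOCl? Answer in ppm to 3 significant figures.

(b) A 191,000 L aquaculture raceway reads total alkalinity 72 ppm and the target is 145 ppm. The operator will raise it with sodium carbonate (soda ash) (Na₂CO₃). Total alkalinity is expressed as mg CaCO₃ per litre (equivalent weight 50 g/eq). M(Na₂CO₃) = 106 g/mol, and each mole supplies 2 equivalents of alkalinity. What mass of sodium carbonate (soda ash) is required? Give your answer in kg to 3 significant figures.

(a) [OCl⁻]/[HOCl] = 10^(pH − pKa) = 10^(7.04 − 7.54) = 10^-0.50 = 0.3162.
(a) Fraction as HOCl = 1 / (1 + 0.3162) = 0.7597.
(a) HOCl = 0.7597 × 6.5 ppm = 4.938 ppm.

(b) Alkalinity to add: (145 − 72) = 73 mg/L as CaCO₃ × 191,000 L = 13,940 g as CaCO₃.
(b) Equivalents: 13,940 g ÷ 50 g/eq = 278.9 eq.
(b) Each mole of Na₂CO₃ supplies 2 eq, so 278.9 / 2 = 139.4 mol.
(b) Mass: 139.4 mol × 106 g/mol = 14,780 g.

(a) 4.94 ppm; (b) 14.8 kg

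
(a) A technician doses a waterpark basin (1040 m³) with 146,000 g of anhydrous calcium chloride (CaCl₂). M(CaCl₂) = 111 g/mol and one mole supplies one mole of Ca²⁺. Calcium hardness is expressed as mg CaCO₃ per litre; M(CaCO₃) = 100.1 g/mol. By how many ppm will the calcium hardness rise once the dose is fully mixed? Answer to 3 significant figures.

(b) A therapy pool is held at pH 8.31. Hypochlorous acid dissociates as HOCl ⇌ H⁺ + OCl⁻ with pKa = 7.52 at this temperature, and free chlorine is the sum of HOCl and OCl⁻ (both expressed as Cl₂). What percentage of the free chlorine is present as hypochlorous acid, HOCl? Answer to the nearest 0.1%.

(a) Volume: 1040 m³ = 1,040,000 L.
(a) Moles of Ca²⁺: 146,000 g ÷ 111 g/mol = 1315 mol.
(a) As CaCO₃: 1315 mol × 100.1 g/mol = 131,700 g.
(a) Rise: 131,700 g / 1,040,000 L × 1000 = 126.6 mg/L.

(b) [OCl⁻]/[HOCl] = 10^(pH − pKa) = 10^(8.31 − 7.52) = 10^0.79 = 6.166.
(b) Fraction as HOCl = 1 / (1 + 6.166) = 0.1395.

(a) 127 ppm; (b) 14.0%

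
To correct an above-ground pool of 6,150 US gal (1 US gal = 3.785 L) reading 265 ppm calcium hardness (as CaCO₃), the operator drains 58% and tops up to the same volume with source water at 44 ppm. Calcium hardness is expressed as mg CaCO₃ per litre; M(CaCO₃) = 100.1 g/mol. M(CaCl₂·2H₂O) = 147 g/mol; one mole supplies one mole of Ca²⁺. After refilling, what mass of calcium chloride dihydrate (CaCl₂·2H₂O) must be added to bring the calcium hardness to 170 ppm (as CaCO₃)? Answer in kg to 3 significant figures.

Volume: 6,150 US gal × 3.785 L/gal = 23,278 L.
After draining 58% and refilling: 265 × 0.42 + 44 × 0.58 = 136.82 ppm.
Deficit to target: 170 − 136.82 = 33.18 mg/L.
As CaCO₃: 33.18 mg/L × 23,278 L = 772.4 g; ÷ 100.1 = 7.716 mol Ca²⁺.
Mass: 7.716 × 147 = 1134 g.

1.13 kg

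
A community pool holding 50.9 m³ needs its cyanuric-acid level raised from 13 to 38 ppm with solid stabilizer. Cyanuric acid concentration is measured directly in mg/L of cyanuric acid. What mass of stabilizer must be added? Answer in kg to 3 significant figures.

1.27 kg

Volume: 50.9 m³ = 50,900 L.
CYA to add: (38 − 13) = 25 mg/L × 50,900 L = 1272 g cyanuric acid.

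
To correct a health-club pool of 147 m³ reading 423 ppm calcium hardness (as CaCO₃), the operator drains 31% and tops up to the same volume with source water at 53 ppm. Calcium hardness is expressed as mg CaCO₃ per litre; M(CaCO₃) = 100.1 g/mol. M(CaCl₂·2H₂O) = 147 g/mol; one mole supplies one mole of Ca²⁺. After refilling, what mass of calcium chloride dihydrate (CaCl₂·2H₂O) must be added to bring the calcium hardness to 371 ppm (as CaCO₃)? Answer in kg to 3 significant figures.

13.5 kg

Volume: 147 m³ = 147,000 L.
After draining 31% and refilling: 423 × 0.69 + 53 × 0.31 = 308.3 ppm.
Deficit to target: 371 − 308.3 = 62.7 mg/L.
As CaCO₃: 62.7 mg/L × 147,000 L = 9217 g; ÷ 100.1 = 92.08 mol Ca²⁺.
Mass: 92.08 × 147 = 13,540 g.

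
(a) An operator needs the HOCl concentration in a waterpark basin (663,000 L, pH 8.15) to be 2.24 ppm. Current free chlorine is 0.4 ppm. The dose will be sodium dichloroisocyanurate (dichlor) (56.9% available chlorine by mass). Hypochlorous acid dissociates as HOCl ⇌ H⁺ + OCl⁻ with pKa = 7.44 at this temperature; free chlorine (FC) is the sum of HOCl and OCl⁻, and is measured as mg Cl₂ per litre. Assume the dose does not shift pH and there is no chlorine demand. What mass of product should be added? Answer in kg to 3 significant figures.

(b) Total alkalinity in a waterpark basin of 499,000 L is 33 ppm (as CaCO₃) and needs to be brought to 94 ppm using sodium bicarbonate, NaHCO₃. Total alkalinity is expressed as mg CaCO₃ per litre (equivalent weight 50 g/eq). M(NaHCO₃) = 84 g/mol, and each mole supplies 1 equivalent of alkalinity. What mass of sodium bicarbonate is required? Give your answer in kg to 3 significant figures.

(a) [OCl⁻]/[HOCl] = 10^(pH − pKa) = 10^(8.15 − 7.44) = 5.129; fraction as HOCl = 1/(1 + 5.129) = 0.1632.
(a) Free chlorine required for 2.24 ppm HOCl: 2.24 / 0.1632 = 13.73 ppm.
(a) FC to add: 13.73 − 0.4 = 13.33 mg/L as Cl₂.
(a) Cl₂ equivalent: 13.33 mg/L × 663,000 L = 8837 g.
(a) Product at 56.9% available Cl: 8837 / 0.569 = 15,530 g.

(b) Alkalinity to add: (94 − 33) = 61 mg/L as CaCO₃ × 499,000 L = 30,440 g as CaCO₃.
(b) Equivalents: 30,440 g ÷ 50 g/eq = 608.8 eq.
(b) NaHCO₃ supplies 1 eq per mole → 608.8 mol.
(b) Mass: 608.8 mol × 84 g/mol = 51,140 g.

(a) 15.5 kg; (b) 51.1 kg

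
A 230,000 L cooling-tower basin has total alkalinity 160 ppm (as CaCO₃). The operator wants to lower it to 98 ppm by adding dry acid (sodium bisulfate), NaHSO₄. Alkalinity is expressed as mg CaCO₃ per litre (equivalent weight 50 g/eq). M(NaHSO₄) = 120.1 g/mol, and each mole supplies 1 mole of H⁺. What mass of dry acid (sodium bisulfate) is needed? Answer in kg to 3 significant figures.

Alkalinity to neutralize: (160 − 98) = 62 mg/L as CaCO₃ × 230,000 L = 14,260 g as CaCO₃.
Equivalents of H⁺ required: 14,260 ÷ 50 g/eq = 285.2 eq = 285.2 mol NaHSO₄.
Mass of NaHSO₄: 285.2 × 120.1 = 34,250 g.

34.3 kg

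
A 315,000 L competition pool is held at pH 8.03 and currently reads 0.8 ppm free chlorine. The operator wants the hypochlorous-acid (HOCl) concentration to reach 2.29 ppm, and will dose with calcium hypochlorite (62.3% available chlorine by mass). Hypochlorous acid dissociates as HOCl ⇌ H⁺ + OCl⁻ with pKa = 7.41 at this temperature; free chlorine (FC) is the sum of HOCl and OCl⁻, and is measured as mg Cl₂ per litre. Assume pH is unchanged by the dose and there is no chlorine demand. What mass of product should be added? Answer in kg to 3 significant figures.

5.58 kg

[OCl⁻]/[HOCl] = 10^(pH − pKa) = 10^(8.03 − 7.41) = 4.169; fraction as HOCl = 1/(1 + 4.169) = 0.1935.
Free chlorine required for 2.29 ppm HOCl: 2.29 / 0.1935 = 11.84 ppm.
FC to add: 11.84 − 0.8 = 11.04 mg/L as Cl₂.
Cl₂ equivalent: 11.04 mg/L × 315,000 L = 3476 g.
Product at 62.3% available Cl: 3476 / 0.623 = 5580 g.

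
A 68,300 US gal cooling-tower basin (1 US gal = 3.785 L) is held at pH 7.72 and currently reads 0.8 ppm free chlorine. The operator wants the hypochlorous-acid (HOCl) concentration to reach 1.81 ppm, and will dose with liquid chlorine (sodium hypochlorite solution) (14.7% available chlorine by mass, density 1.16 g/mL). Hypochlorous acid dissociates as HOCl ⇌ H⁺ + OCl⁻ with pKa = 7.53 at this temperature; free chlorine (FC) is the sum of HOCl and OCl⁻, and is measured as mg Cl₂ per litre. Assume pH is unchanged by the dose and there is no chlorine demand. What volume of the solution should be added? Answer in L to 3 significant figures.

Volume: 68,300 US gal × 3.785 L/gal = 258,516 L.
[OCl⁻]/[HOCl] = 10^(pH − pKa) = 10^(7.72 − 7.53) = 1.549; fraction as HOCl = 1/(1 + 1.549) = 0.3923.
Free chlorine required for 1.81 ppm HOCl: 1.81 / 0.3923 = 4.613 ppm.
FC to add: 4.613 − 0.8 = 3.813 mg/L as Cl₂.
Cl₂ equivalent: 3.813 mg/L × 258,516 L = 985.8 g.
Product at 14.7% available Cl: 985.8 / 0.147 = 6706 g.
Volume: 6706 g ÷ 1.16 g/mL = 5781 mL.

5.78 L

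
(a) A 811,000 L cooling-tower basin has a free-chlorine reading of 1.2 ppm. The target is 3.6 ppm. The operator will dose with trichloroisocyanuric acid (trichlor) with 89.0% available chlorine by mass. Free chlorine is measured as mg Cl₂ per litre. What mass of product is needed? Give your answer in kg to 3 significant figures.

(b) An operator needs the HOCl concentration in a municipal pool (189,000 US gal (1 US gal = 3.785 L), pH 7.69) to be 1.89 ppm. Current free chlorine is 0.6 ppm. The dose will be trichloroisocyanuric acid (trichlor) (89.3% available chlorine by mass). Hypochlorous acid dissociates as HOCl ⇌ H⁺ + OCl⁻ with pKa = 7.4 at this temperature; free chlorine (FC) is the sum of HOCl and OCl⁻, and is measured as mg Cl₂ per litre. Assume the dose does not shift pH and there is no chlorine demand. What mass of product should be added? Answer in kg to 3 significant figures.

(a) 2.19 kg; (b) 3.99 kg

(a) Chlorine deficit: 3.6 − 1.2 = 2.4 ppm = 2.4 mg/L as Cl₂.
(a) Cl₂ equivalent needed: 2.4 mg/L × 811,000 L = 1,946,000 mg = 1946 g.
(a) Product at 89.0% available chlorine: 1946 / 0.89 = 2187 g.

(b) Volume: 189,000 US gal × 3.785 L/gal = 715,365 L.
(b) [OCl⁻]/[HOCl] = 10^(pH − pKa) = 10^(7.69 − 7.4) = 1.95; fraction as HOCl = 1/(1 + 1.95) = 0.339.
(b) Free chlorine required for 1.89 ppm HOCl: 1.89 / 0.339 = 5.575 ppm.
(b) FC to add: 5.575 − 0.6 = 4.975 mg/L as Cl₂.
(b) Cl₂ equivalent: 4.975 mg/L × 715,365 L = 3559 g.
(b) Product at 89.3% available Cl: 3559 / 0.893 = 3986 g.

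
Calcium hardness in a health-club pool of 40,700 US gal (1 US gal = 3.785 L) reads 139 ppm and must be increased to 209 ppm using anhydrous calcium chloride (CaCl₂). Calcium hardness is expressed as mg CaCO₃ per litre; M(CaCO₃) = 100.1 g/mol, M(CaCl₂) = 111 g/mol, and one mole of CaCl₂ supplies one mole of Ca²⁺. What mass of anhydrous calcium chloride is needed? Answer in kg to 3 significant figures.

12.0 kg

Volume: 40,700 US gal × 3.785 L/gal = 154,050 L.
Hardness to add: (209 − 139) = 70 mg/L as CaCO₃ × 154,050 L = 10,780 g as CaCO₃.
Moles of Ca²⁺ (1 mol Ca²⁺ ≡ 1 mol CaCO₃): 10,780 / 100.1 g/mol = 107.7 mol.
Mass of CaCl₂: 107.7 × 111 = 11,960 g.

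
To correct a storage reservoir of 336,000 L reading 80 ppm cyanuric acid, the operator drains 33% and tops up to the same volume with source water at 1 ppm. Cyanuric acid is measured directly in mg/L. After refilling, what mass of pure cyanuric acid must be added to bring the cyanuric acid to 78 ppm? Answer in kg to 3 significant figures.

After draining 33% and refilling: 80 × 0.67 + 1 × 0.33 = 53.93 ppm.
Deficit to target: 78 − 53.93 = 24.07 mg/L.
Mass: 24.07 mg/L × 336,000 L = 8088 g cyanuric acid.

8.09 kg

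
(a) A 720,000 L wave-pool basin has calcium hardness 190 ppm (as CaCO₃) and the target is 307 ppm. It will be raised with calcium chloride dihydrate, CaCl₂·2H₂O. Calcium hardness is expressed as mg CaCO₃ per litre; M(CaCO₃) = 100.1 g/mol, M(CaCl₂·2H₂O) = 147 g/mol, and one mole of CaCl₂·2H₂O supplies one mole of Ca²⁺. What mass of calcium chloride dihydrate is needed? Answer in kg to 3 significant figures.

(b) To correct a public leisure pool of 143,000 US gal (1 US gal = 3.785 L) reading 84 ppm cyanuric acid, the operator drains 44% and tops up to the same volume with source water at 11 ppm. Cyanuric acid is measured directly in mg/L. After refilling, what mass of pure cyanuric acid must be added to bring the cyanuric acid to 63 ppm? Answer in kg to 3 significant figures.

(a) Hardness to add: (307 − 190) = 117 mg/L as CaCO₃ × 720,000 L = 84,240 g as CaCO₃.
(a) Moles of Ca²⁺ (1 mol Ca²⁺ ≡ 1 mol CaCO₃): 84,240 / 100.1 g/mol = 841.6 mol.
(a) Mass of CaCl₂·2H₂O: 841.6 × 147 = 123,700 g.

(b) Volume: 143,000 US gal × 3.785 L/gal = 541,255 L.
(b) After draining 44% and refilling: 84 × 0.56 + 11 × 0.44 = 51.88 ppm.
(b) Deficit to target: 63 − 51.88 = 11.12 mg/L.
(b) Mass: 11.12 mg/L × 541,255 L = 6019 g cyanuric acid.

(a) 124 kg; (b) 6.02 kg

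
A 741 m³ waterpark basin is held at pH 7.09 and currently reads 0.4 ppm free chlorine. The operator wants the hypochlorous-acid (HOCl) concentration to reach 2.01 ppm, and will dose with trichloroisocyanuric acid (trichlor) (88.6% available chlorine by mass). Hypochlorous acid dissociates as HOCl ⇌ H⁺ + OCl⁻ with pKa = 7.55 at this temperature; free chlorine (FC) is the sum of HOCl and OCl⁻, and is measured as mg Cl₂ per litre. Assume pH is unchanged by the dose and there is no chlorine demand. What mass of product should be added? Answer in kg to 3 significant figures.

Volume: 741 m³ = 741,000 L.
[OCl⁻]/[HOCl] = 10^(pH − pKa) = 10^(7.09 − 7.55) = 0.3467; fraction as HOCl = 1/(1 + 0.3467) = 0.7425.
Free chlorine required for 2.01 ppm HOCl: 2.01 / 0.7425 = 2.707 ppm.
FC to add: 2.707 − 0.4 = 2.307 mg/L as Cl₂.
Cl₂ equivalent: 2.307 mg/L × 741,000 L = 1709 g.
Product at 88.6% available Cl: 1709 / 0.886 = 1929 g.

1.93 kg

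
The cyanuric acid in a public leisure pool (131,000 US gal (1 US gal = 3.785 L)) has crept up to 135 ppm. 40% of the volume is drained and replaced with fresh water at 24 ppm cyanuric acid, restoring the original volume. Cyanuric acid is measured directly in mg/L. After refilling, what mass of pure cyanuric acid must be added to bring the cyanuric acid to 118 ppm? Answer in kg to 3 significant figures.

Volume: 131,000 US gal × 3.785 L/gal = 495,835 L.
After draining 40% and refilling: 135 × 0.60 + 24 × 0.40 = 90.6 ppm.
Deficit to target: 118 − 90.6 = 27.4 mg/L.
Mass: 27.4 mg/L × 495,835 L = 13,590 g cyanuric acid.

13.6 kg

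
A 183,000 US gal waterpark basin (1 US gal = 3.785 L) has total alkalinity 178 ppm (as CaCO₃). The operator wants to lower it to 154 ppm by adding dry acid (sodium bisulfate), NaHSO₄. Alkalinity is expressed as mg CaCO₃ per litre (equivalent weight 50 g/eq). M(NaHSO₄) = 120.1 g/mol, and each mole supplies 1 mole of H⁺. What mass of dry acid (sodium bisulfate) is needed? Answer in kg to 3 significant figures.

Volume: 183,000 US gal × 3.785 L/gal = 692,655 L.
Alkalinity to neutralize: (178 − 154) = 24 mg/L as CaCO₃ × 692,655 L = 16,620 g as CaCO₃.
Equivalents of H⁺ required: 16,620 ÷ 50 g/eq = 332.5 eq = 332.5 mol NaHSO₄.
Mass of NaHSO₄: 332.5 × 120.1 = 39,930 g.

39.9 kg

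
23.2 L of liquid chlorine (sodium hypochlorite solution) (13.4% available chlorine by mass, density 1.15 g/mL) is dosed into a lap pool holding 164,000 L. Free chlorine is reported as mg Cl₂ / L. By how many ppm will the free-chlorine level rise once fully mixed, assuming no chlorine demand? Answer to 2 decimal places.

21.80 ppm

Mass of solution: 23.2 L × 1000 mL/L × 1.15 g/mL = 26,680 g.
Available chlorine delivered: 26,680 g × 0.134 = 3575 g as Cl₂.
Concentration rise: 3575 g / 164,000 L = 21.8 mg/L = 21.80 ppm.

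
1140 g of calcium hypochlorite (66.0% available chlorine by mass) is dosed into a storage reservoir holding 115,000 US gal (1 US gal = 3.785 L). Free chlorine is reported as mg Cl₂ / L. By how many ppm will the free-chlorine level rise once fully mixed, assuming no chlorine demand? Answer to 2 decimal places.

Volume: 115,000 US gal × 3.785 L/gal = 435,275 L.
Available chlorine delivered: 1140 g × 0.66 = 752.4 g as Cl₂.
Concentration rise: 752.4 g / 435,275 L = 1.729 mg/L = 1.73 ppm.

1.73 ppm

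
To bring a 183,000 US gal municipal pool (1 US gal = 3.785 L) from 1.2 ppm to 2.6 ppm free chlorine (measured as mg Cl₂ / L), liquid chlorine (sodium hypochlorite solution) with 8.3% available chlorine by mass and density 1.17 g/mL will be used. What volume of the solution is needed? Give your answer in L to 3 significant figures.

Volume: 183,000 US gal × 3.785 L/gal = 692,655 L.
Chlorine deficit: 2.6 − 1.2 = 1.4 ppm = 1.4 mg/L as Cl₂.
Cl₂ equivalent needed: 1.4 mg/L × 692,655 L = 969,700 mg = 969.7 g.
Product at 8.3% available chlorine: 969.7 / 0.083 = 11,680 g.
Volume at density 1.17 g/mL: 11,680 g ÷ 1.17 g/mL = 9986 mL.

9.99 L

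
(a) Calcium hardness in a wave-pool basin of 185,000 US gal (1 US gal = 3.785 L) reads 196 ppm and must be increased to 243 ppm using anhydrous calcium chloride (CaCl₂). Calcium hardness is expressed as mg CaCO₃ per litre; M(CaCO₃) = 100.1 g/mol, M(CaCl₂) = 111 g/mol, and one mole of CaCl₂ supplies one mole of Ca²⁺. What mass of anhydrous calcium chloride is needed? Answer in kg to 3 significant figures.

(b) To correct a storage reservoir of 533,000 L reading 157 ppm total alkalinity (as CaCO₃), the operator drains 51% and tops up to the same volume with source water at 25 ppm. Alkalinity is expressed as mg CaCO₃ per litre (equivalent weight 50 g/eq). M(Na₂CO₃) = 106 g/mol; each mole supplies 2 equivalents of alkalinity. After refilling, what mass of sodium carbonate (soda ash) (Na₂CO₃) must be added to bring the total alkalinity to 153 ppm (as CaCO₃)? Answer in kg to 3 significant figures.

(a) Volume: 185,000 US gal × 3.785 L/gal = 700,225 L.
(a) Hardness to add: (243 − 196) = 47 mg/L as CaCO₃ × 700,225 L = 32,910 g as CaCO₃.
(a) Moles of Ca²⁺ (1 mol Ca²⁺ ≡ 1 mol CaCO₃): 32,910 / 100.1 g/mol = 328.8 mol.
(a) Mass of CaCl₂: 328.8 × 111 = 36,490 g.

(b) After draining 51% and refilling: 157 × 0.49 + 25 × 0.51 = 89.68 ppm.
(b) Deficit to target: 153 − 89.68 = 63.32 mg/L.
(b) As CaCO₃: 63.32 mg/L × 533,000 L = 33,750 g; ÷ 50 g/eq ÷ 2 = 337.5 mol Na₂CO₃.
(b) Mass: 337.5 × 106 = 35,770 g.

(a) 36.5 kg; (b) 35.8 kg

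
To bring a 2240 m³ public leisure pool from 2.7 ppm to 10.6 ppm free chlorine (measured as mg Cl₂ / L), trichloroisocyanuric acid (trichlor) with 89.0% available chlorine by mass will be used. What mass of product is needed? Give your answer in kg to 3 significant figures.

19.9 kg

Volume: 2240 m³ = 2,240,000 L.
Chlorine deficit: 10.6 − 2.7 = 7.9 ppm = 7.9 mg/L as Cl₂.
Cl₂ equivalent needed: 7.9 mg/L × 2,240,000 L = 17,700,000 mg = 17,700 g.
Product at 89.0% available chlorine: 17,700 / 0.89 = 19,880 g.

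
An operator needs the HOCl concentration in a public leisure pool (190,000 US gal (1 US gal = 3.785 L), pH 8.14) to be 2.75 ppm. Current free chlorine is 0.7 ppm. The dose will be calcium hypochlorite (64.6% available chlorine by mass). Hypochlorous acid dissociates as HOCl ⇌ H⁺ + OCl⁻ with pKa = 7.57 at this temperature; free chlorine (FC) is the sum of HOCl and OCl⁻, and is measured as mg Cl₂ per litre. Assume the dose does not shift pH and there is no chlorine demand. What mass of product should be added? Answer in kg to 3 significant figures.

Volume: 190,000 US gal × 3.785 L/gal = 719,150 L.
[OCl⁻]/[HOCl] = 10^(pH − pKa) = 10^(8.14 − 7.57) = 3.715; fraction as HOCl = 1/(1 + 3.715) = 0.2121.
Free chlorine required for 2.75 ppm HOCl: 2.75 / 0.2121 = 12.97 ppm.
FC to add: 12.97 − 0.7 = 12.27 mg/L as Cl₂.
Cl₂ equivalent: 12.27 mg/L × 719,150 L = 8822 g.
Product at 64.6% available Cl: 8822 / 0.646 = 13,660 g.

13.7 kg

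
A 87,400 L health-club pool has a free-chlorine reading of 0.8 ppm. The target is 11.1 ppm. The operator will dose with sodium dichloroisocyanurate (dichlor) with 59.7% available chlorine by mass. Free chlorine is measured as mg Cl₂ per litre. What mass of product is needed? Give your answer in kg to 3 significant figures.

Chlorine deficit: 11.1 − 0.8 = 10.3 ppm = 10.3 mg/L as Cl₂.
Cl₂ equivalent needed: 10.3 mg/L × 87,400 L = 900,200 mg = 900.2 g.
Product at 59.7% available chlorine: 900.2 / 0.597 = 1508 g.

1.51 kg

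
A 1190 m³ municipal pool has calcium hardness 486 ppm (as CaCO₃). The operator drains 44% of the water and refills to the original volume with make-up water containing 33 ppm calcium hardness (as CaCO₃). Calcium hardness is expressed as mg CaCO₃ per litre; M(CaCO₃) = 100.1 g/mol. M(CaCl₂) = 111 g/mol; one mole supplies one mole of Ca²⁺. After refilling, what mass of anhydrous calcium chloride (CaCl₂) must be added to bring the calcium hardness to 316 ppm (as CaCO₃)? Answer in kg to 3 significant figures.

Volume: 1190 m³ = 1,190,000 L.
After draining 44% and refilling: 486 × 0.56 + 33 × 0.44 = 286.68 ppm.
Deficit to target: 316 − 286.68 = 29.32 mg/L.
As CaCO₃: 29.32 mg/L × 1,190,000 L = 34,890 g; ÷ 100.1 = 348.6 mol Ca²⁺.
Mass: 348.6 × 111 = 38,690 g.

38.7 kg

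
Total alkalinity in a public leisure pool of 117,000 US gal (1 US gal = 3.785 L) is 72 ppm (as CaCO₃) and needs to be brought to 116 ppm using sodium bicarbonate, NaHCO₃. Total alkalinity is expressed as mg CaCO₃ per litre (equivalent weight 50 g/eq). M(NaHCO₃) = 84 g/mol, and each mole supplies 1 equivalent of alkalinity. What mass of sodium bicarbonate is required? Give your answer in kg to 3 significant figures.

32.7 kg

Volume: 117,000 US gal × 3.785 L/gal = 442,845 L.
Alkalinity to add: (116 − 72) = 44 mg/L as CaCO₃ × 442,845 L = 19,490 g as CaCO₃.
Equivalents: 19,490 g ÷ 50 g/eq = 389.7 eq.
NaHCO₃ supplies 1 eq per mole → 389.7 mol.
Mass: 389.7 mol × 84 g/mol = 32,740 g.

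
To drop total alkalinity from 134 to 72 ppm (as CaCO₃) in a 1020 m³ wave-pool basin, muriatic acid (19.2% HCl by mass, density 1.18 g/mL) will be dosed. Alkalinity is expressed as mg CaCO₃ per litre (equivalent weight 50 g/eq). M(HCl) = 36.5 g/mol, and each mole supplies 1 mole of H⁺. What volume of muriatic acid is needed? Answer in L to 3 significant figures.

204 L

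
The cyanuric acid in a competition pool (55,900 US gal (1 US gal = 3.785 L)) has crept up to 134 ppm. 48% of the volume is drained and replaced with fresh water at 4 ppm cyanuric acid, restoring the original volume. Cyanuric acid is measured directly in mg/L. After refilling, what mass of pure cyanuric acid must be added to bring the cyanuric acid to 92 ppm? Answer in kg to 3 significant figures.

Volume: 55,900 US gal × 3.785 L/gal = 211,582 L.
After draining 48% and refilling: 134 × 0.52 + 4 × 0.48 = 71.6 ppm.
Deficit to target: 92 − 71.6 = 20.4 mg/L.
Mass: 20.4 mg/L × 211,582 L = 4316 g cyanuric acid.

4.32 kg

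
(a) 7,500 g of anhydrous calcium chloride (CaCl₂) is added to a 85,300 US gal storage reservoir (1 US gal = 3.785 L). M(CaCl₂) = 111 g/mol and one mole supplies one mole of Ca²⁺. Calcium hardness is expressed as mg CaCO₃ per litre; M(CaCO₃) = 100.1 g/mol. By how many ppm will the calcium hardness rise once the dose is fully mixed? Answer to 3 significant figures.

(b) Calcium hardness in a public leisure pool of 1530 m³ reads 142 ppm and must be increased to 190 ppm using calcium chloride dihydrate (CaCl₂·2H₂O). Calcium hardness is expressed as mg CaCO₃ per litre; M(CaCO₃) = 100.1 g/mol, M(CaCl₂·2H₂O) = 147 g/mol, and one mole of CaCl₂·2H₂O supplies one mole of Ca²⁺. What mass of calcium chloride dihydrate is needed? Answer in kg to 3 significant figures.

(a) 20.9 ppm; (b) 108 kg

(a) Volume: 85,300 US gal × 3.785 L/gal = 322,860 L.
(a) Moles of Ca²⁺: 7,500 g ÷ 111 g/mol = 67.57 mol.
(a) As CaCO₃: 67.57 mol × 100.1 g/mol = 6764 g.
(a) Rise: 6764 g / 322,860 L × 1000 = 20.95 mg/L.

(b) Volume: 1530 m³ = 1,530,000 L.
(b) Hardness to add: (190 − 142) = 48 mg/L as CaCO₃ × 1,530,000 L = 73,440 g as CaCO₃.
(b) Moles of Ca²⁺ (1 mol Ca²⁺ ≡ 1 mol CaCO₃): 73,440 / 100.1 g/mol = 733.7 mol.
(b) Mass of CaCl₂·2H₂O: 733.7 × 147 = 107,800 g.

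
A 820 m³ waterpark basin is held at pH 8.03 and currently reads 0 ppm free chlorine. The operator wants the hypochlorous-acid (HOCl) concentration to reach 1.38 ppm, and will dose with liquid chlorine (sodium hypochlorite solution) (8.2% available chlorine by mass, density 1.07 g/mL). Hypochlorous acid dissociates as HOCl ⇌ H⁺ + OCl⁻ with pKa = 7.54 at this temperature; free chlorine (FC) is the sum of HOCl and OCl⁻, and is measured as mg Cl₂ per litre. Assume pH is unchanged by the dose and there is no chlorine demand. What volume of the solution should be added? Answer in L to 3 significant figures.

52.8 L

Volume: 820 m³ = 820,000 L.
[OCl⁻]/[HOCl] = 10^(pH − pKa) = 10^(8.03 − 7.54) = 3.09; fraction as HOCl = 1/(1 + 3.09) = 0.2445.
Free chlorine required for 1.38 ppm HOCl: 1.38 / 0.2445 = 5.645 ppm.
FC to add: 5.645 − 0 = 5.645 mg/L as Cl₂.
Cl₂ equivalent: 5.645 mg/L × 820,000 L = 4629 g.
Product at 8.2% available Cl: 4629 / 0.082 = 56,450 g.
Volume: 56,450 g ÷ 1.07 g/mL = 52,750 mL.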